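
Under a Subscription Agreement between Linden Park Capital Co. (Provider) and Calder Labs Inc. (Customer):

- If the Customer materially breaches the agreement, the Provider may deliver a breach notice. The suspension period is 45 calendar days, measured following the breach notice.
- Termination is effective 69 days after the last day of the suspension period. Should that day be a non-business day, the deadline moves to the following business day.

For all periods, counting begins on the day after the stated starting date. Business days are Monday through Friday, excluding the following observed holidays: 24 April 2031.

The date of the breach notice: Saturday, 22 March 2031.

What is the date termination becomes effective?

14 July 2031

The last day of the suspension period: 22 March 2031 + 45 days = 6 May 2031.
Adding 69 calendar days to 6 May 2031 gives 14 July 2031, which is the date termination becomes effective. 14 July 2031 is a Monday and is not a listed holiday, so no roll-forward applies.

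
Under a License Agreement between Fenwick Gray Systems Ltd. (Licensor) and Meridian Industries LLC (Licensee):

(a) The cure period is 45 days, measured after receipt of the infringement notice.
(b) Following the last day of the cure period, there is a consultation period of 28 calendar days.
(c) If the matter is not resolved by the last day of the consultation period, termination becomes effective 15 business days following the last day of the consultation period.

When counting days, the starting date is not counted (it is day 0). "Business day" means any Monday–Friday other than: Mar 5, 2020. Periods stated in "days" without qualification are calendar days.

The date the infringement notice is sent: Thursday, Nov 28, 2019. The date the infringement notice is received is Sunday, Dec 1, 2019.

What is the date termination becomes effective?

The last day of the cure period: 45 calendar days after Dec 1, 2019 is Jan 15, 2020.
The last day of the consultation period: Jan 15, 2020 + 28 days = Feb 12, 2020.
From Wednesday, Feb 12, 2020, 15 business days (Feb 13, Feb 14, Feb 17, Feb 18, …, Mar 2, Mar 3, Mar 4, skipping weekends) brings us to Wednesday, Mar 4, 2020, which is the date termination becomes effective.

Mar 4, 2020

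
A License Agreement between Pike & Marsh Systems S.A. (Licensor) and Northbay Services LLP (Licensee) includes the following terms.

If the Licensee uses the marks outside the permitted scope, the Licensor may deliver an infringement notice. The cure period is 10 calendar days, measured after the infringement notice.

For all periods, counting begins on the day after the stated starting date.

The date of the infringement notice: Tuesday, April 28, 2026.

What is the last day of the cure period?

The last day of the cure period: 10 calendar days after April 28, 2026 is May 8, 2026.

May 8, 2026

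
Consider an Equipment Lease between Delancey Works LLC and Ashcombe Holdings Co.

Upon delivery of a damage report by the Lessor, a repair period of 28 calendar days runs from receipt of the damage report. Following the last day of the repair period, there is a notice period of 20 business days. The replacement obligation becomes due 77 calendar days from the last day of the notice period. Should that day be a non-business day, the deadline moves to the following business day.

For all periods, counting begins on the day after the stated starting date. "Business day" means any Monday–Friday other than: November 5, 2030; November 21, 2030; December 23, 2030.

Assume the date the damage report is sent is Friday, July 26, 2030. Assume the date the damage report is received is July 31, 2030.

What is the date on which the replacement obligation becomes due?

December 11, 2030

The last day of the repair period: July 31, 2030 + 28 days = August 28, 2030.
From Wednesday, August 28, 2030, 20 business days (Aug 29, Aug 30, Sep 2, Sep 3, …, Sep 23, Sep 24, Sep 25, skipping weekends) brings us to Wednesday, September 25, 2030, which is the last day of the notice period.
The date on which the replacement obligation becomes due: September 25, 2030 + 77 days = December 11, 2030. December 11, 2030 is a Wednesday and is not a listed holiday, so no roll-forward applies.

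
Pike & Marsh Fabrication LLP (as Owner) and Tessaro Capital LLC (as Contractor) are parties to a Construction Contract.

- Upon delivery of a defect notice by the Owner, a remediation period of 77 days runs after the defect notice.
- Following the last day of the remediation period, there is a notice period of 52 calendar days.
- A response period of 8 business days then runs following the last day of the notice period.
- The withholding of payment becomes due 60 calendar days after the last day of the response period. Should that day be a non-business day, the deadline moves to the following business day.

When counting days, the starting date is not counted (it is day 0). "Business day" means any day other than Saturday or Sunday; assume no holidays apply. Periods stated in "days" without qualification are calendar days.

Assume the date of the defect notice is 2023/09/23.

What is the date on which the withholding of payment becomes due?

2024/04/09

Adding 77 calendar days to 2023/09/23 gives 2023/12/09, which is the last day of the remediation period.
The last day of the notice period: 2023/12/09 + 52 days = 2024/01/30.
The last day of the response period: counting 8 business days from Tuesday, 2024/01/30 (Jan 31, Feb 1, Feb 2, Feb 5, Feb 6, Feb 7, Feb 8, Feb 9, skipping weekends) reaches Friday, 2024/02/09.
The date on which the withholding of payment becomes due: 2024/02/09 + 60 days = 2024/04/09. 2024/04/09 is a Tuesday, so no roll-forward applies.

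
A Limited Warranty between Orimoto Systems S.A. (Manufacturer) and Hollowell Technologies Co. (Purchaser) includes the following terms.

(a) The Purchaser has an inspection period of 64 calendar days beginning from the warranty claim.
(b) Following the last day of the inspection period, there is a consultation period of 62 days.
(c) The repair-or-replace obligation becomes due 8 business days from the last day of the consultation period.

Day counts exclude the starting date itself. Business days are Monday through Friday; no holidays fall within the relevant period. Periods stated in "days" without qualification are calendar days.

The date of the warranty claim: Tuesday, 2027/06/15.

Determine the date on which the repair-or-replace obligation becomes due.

The last day of the inspection period: 64 calendar days after 2027/06/15 is 2027/08/18.
Adding 62 calendar days to 2027/08/18 gives 2027/10/19, which is the last day of the consultation period.
The date on which the repair-or-replace obligation becomes due: 8 business days after Tuesday, 2027/10/19, skipping weekends — Oct 20, Oct 21, Oct 22, Oct 25, Oct 26, Oct 27, Oct 28, Oct 29 — lands on Friday, 2027/10/29.

2027/10/29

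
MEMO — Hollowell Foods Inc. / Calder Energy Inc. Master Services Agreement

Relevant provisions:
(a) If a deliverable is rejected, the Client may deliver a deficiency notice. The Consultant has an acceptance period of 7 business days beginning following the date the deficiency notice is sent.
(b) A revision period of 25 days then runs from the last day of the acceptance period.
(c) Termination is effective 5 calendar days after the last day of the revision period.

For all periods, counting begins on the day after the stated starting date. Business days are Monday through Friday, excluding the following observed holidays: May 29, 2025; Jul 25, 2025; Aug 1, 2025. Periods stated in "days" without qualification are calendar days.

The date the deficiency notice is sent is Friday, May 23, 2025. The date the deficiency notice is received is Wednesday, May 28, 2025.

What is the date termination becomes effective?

Jul 4, 2025

The last day of the acceptance period: 7 business days after Friday, May 23, 2025, skipping weekends and the listed holiday on May 29 — May 26, May 27, May 28, May 30, Jun 2, Jun 3, Jun 4 — lands on Wednesday, Jun 4, 2025.
The last day of the revision period: Jun 4, 2025 + 25 days = Jun 29, 2025.
Adding 5 calendar days to Jun 29, 2025 gives Jul 4, 2025, which is the date termination becomes effective.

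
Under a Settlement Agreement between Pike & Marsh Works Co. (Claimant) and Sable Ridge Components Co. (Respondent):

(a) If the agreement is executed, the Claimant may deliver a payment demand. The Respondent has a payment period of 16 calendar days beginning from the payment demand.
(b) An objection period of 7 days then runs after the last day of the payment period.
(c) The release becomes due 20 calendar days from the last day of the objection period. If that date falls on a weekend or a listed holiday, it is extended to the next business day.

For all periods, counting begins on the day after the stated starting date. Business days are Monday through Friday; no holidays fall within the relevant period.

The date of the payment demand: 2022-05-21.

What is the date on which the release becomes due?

2022-07-04

Adding 16 calendar days to 2022-05-21 gives 2022-06-06, which is the last day of the payment period.
The last day of the objection period: 2022-06-06 + 7 days = 2022-06-13.
Adding 20 calendar days to 2022-06-13 gives 2022-07-03, which is the date on which the release becomes due. That falls on a Sunday, so it rolls to the next business day, Monday, 2022-07-04.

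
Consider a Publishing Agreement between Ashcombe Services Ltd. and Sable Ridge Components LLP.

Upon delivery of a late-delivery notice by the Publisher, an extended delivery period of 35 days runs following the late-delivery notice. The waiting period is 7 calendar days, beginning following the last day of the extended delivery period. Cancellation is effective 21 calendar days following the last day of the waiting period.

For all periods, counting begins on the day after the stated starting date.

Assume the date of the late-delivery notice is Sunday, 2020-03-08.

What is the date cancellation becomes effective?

2020-05-10

The last day of the extended delivery period: 2020-03-08 + 35 days = 2020-04-12.
The last day of the waiting period: 7 calendar days after 2020-04-12 is 2020-04-19.
Adding 21 calendar days to 2020-04-19 gives 2020-05-10, which is the date cancellation becomes effective.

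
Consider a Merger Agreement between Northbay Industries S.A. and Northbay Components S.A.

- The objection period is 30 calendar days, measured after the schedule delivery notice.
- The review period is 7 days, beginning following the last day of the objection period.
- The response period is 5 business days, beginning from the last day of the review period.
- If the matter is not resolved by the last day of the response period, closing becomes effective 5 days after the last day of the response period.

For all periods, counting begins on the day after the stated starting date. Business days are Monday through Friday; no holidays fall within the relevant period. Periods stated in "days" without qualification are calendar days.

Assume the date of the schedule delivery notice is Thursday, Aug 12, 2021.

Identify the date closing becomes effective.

The last day of the objection period: Aug 12, 2021 + 30 days = Sep 11, 2021.
The last day of the review period: Sep 11, 2021 + 7 days = Sep 18, 2021.
From Saturday, Sep 18, 2021, 5 business days (Sep 20, Sep 21, Sep 22, Sep 23, Sep 24, skipping weekends) brings us to Friday, Sep 24, 2021, which is the last day of the response period.
The date closing becomes effective: Sep 24, 2021 + 5 days = Sep 29, 2021.

Sep 29, 2021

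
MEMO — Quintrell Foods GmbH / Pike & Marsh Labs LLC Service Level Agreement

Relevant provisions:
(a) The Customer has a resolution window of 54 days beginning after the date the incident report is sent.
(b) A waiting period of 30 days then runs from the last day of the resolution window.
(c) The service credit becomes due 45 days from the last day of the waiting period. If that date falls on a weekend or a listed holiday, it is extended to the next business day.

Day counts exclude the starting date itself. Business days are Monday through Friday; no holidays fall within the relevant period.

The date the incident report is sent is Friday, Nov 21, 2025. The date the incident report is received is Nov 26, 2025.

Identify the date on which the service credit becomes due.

Adding 54 calendar days to Nov 21, 2025 gives Jan 14, 2026, which is the last day of the resolution window.
The last day of the waiting period: 30 calendar days after Jan 14, 2026 is Feb 13, 2026.
Adding 45 calendar days to Feb 13, 2026 gives Mar 30, 2026, which is the date on which the service credit becomes due. Mar 30, 2026 is a Monday, so no roll-forward applies.

Mar 30, 2026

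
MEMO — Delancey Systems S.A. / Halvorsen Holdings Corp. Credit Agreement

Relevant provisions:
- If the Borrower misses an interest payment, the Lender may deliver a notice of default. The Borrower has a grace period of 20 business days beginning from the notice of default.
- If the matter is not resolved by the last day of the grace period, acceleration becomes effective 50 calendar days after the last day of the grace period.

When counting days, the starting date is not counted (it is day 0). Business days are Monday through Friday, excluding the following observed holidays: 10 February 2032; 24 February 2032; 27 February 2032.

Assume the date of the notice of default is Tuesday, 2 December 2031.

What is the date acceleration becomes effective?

18 February 2032

The last day of the grace period: 20 business days after Tuesday, 2 December 2031, skipping weekends — Dec 3, Dec 4, Dec 5, Dec 8, …, Dec 26, Dec 29, Dec 30 — lands on Tuesday, 30 December 2031.
The date acceleration becomes effective: 30 December 2031 + 50 days = 18 February 2032.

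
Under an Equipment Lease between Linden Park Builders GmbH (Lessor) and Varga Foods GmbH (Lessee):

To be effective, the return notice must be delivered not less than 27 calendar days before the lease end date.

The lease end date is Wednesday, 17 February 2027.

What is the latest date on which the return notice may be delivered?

21 January 2027

Counting back 27 calendar days from 17 February 2027 gives 21 January 2027.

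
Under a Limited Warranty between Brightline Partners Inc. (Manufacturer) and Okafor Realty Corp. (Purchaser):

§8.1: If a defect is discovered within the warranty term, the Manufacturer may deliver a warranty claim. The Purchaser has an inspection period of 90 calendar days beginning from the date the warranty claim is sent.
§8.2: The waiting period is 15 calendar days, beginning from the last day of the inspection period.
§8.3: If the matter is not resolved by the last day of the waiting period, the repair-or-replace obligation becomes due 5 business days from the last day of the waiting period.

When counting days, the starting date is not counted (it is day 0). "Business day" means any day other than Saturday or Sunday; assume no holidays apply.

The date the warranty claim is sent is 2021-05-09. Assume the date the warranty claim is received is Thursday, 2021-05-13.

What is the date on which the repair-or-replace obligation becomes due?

2021-08-27

The last day of the inspection period: 90 calendar days after 2021-05-09 is 2021-08-07.
The last day of the waiting period: 2021-08-07 + 15 days = 2021-08-22.
From Sunday, 2021-08-22, 5 business days (Aug 23, Aug 24, Aug 25, Aug 26, Aug 27, skipping weekends) brings us to Friday, 2021-08-27, which is the date on which the repair-or-replace obligation becomes due.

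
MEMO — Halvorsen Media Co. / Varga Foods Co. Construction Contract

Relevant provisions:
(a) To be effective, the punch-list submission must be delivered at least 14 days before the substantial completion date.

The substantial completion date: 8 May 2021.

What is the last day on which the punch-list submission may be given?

24 April 2021

Counting back 14 calendar days from 8 May 2021 gives 24 April 2021.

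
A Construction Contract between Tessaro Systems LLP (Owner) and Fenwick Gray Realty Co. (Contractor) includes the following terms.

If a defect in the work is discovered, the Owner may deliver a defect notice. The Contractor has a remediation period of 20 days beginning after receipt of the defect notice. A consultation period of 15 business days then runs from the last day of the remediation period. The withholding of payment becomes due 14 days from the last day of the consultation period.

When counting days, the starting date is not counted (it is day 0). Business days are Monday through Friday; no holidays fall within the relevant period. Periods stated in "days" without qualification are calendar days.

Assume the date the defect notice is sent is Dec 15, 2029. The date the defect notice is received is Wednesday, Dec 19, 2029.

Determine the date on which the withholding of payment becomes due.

Feb 12, 2030

The last day of the remediation period: Dec 19, 2029 + 20 days = Jan 8, 2030.
The last day of the consultation period: 15 business days after Tuesday, Jan 8, 2030, skipping weekends — Jan 9, Jan 10, Jan 11, Jan 14, …, Jan 25, Jan 28, Jan 29 — lands on Tuesday, Jan 29, 2030.
Adding 14 calendar days to Jan 29, 2030 gives Feb 12, 2030, which is the date on which the withholding of payment becomes due.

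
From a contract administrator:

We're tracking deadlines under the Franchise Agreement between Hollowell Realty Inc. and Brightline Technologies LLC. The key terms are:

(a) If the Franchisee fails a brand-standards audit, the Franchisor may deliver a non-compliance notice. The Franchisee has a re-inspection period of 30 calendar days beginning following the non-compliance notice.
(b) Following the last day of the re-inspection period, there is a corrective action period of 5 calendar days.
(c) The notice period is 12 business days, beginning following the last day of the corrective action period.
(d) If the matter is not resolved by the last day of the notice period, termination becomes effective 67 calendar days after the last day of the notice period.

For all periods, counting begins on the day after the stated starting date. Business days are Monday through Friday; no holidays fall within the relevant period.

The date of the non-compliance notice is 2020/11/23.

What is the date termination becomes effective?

2021/03/21

The last day of the re-inspection period: 2020/11/23 + 30 days = 2020/12/23.
The last day of the corrective action period: 2020/12/23 + 5 days = 2020/12/28.
The last day of the notice period: counting 12 business days from Monday, 2020/12/28 (Dec 29, Dec 30, Dec 31, Jan 1, …, Jan 11, Jan 12, Jan 13, skipping weekends) reaches Wednesday, 2021/01/13.
The date termination becomes effective: 67 calendar days after 2021/01/13 is 2021/03/21.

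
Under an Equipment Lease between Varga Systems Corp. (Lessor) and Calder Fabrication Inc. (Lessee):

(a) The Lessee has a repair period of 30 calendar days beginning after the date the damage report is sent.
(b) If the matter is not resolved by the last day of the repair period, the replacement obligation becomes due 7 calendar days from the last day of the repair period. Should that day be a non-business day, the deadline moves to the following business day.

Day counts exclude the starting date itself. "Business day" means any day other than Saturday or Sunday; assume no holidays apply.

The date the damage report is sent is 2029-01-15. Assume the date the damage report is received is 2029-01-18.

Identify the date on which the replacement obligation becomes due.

The last day of the repair period: 30 calendar days after 2029-01-15 is 2029-02-14.
The date on which the replacement obligation becomes due: 2029-02-14 + 7 days = 2029-02-21. 2029-02-21 is a Wednesday, so no roll-forward applies.

2029-02-21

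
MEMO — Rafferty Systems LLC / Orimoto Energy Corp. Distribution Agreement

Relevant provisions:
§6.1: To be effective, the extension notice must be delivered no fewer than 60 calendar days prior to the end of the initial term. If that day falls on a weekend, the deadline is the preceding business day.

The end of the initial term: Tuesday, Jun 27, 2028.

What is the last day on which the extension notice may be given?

Jun 27, 2028 minus 60 days is Apr 28, 2028. That is a Friday, so no adjustment is needed.

Apr 28, 2028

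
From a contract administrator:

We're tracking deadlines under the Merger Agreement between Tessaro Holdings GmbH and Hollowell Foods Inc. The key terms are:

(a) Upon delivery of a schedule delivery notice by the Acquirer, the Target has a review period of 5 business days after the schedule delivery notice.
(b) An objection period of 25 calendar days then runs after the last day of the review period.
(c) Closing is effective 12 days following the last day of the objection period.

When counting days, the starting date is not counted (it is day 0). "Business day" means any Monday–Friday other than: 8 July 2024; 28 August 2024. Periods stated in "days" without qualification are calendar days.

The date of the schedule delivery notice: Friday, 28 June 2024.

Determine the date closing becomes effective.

11 August 2024

From Friday, 28 June 2024, 5 business days (Jul 1, Jul 2, Jul 3, Jul 4, Jul 5, skipping weekends) brings us to Friday, 5 July 2024, which is the last day of the review period.
The last day of the objection period: 5 July 2024 + 25 days = 30 July 2024.
Adding 12 calendar days to 30 July 2024 gives 11 August 2024, which is the date closing becomes effective.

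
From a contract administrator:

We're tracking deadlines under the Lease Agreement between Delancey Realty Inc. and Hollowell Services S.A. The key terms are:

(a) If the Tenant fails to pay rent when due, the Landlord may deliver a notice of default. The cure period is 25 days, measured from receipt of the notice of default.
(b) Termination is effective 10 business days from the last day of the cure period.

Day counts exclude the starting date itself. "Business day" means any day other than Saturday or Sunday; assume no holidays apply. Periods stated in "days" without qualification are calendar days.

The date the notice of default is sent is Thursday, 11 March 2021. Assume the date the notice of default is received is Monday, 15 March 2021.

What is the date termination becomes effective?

The last day of the cure period: 25 calendar days after 15 March 2021 is 9 April 2021.
The date termination becomes effective: counting 10 business days from Friday, 9 April 2021 (Apr 12, Apr 13, Apr 14, Apr 15, Apr 16, Apr 19, Apr 20, Apr 21, Apr 22, Apr 23, skipping weekends) reaches Friday, 23 April 2021.

23 April 2021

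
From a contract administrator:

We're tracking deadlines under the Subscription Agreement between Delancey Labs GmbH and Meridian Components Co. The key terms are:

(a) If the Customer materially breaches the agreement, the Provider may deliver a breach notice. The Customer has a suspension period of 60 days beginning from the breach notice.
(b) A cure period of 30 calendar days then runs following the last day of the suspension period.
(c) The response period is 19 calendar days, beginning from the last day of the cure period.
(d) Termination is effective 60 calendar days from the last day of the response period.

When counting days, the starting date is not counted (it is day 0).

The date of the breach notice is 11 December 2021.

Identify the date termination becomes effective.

The last day of the suspension period: 11 December 2021 + 60 days = 9 February 2022.
The last day of the cure period: 9 February 2022 + 30 days = 11 March 2022.
The last day of the response period: 11 March 2022 + 19 days = 30 March 2022.
The date termination becomes effective: 60 calendar days after 30 March 2022 is 29 May 2022.

29 May 2022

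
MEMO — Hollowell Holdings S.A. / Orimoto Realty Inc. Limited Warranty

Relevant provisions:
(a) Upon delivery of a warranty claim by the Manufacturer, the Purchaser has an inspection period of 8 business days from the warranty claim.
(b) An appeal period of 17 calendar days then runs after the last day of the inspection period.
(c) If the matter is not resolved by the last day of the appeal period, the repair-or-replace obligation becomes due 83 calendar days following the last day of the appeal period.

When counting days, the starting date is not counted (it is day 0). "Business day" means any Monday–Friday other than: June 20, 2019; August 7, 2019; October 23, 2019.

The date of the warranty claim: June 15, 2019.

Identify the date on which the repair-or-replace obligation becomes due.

The last day of the inspection period: 8 business days after Saturday, June 15, 2019, skipping weekends and the listed holiday on Jun 20 — Jun 17, Jun 18, Jun 19, Jun 21, Jun 24, Jun 25, Jun 26, Jun 27 — lands on Thursday, June 27, 2019.
The last day of the appeal period: June 27, 2019 + 17 days = July 14, 2019.
Adding 83 calendar days to July 14, 2019 gives October 5, 2019, which is the date on which the repair-or-replace obligation becomes due.

October 5, 2019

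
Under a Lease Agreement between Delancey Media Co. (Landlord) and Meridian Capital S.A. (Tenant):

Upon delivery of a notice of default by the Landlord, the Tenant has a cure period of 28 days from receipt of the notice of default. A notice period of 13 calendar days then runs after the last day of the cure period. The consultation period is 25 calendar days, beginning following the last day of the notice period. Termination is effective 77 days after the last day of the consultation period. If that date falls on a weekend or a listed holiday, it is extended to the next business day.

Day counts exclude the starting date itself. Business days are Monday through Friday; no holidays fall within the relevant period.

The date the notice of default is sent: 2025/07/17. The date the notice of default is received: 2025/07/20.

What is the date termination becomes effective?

The last day of the cure period: 28 calendar days after 2025/07/20 is 2025/08/17.
The last day of the notice period: 13 calendar days after 2025/08/17 is 2025/08/30.
The last day of the consultation period: 2025/08/30 + 25 days = 2025/09/24.
The date termination becomes effective: 77 calendar days after 2025/09/24 is 2025/12/10. 2025/12/10 is a Wednesday, so no roll-forward applies.

2025/12/10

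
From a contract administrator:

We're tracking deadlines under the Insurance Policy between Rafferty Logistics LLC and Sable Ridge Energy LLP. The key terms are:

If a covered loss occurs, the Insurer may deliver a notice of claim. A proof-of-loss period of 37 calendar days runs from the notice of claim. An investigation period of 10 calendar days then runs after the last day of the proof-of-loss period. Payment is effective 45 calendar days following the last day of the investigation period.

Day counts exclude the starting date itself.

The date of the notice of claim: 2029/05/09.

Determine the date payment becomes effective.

The last day of the proof-of-loss period: 37 calendar days after 2029/05/09 is 2029/06/15.
The last day of the investigation period: 2029/06/15 + 10 days = 2029/06/25.
The date payment becomes effective: 2029/06/25 + 45 days = 2029/08/09.

2029/08/09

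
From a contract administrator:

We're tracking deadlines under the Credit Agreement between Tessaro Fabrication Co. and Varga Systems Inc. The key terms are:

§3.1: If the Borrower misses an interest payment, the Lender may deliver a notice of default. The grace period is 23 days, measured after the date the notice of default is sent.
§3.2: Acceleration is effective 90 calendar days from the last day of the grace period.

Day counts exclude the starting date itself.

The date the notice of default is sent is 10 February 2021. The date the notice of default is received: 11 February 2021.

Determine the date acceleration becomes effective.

3 June 2021

The last day of the grace period: 10 February 2021 + 23 days = 5 March 2021.
The date acceleration becomes effective: 90 calendar days after 5 March 2021 is 3 June 2021.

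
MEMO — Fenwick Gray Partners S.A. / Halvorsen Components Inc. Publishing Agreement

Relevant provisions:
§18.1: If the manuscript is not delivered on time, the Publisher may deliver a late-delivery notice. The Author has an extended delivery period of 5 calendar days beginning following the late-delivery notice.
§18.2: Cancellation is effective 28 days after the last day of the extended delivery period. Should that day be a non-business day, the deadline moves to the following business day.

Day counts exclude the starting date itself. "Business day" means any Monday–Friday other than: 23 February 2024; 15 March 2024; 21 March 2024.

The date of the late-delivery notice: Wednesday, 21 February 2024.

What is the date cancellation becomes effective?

The last day of the extended delivery period: 21 February 2024 + 5 days = 26 February 2024.
Adding 28 calendar days to 26 February 2024 gives 25 March 2024, which is the date cancellation becomes effective. 25 March 2024 is a Monday and is not a listed holiday, so no roll-forward applies.

25 March 2024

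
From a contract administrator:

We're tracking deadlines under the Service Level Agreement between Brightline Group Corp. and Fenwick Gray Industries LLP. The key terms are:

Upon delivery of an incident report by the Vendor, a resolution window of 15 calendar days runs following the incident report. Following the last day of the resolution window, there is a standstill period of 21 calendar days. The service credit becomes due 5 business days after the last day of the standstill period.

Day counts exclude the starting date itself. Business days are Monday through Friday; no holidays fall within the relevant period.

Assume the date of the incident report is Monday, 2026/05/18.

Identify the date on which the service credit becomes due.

2026/06/30

Adding 15 calendar days to 2026/05/18 gives 2026/06/02, which is the last day of the resolution window.
The last day of the standstill period: 2026/06/02 + 21 days = 2026/06/23.
The date on which the service credit becomes due: 5 business days after Tuesday, 2026/06/23, skipping weekends — Jun 24, Jun 25, Jun 26, Jun 29, Jun 30 — lands on Tuesday, 2026/06/30.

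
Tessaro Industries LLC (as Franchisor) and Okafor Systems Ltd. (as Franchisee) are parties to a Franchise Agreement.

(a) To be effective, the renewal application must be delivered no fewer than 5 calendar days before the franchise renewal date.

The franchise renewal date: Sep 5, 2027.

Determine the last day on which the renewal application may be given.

Counting back 5 calendar days from Sep 5, 2027 gives Aug 31, 2027.

Aug 31, 2027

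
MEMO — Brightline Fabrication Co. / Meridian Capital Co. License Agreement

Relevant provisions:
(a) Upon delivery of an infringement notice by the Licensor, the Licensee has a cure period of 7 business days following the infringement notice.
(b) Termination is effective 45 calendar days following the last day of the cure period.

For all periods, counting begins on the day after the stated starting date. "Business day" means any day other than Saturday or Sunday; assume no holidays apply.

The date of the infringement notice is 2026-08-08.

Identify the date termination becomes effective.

The last day of the cure period: counting 7 business days from Saturday, 2026-08-08 (Aug 10, Aug 11, Aug 12, Aug 13, Aug 14, Aug 17, Aug 18, skipping weekends) reaches Tuesday, 2026-08-18.
The date termination becomes effective: 2026-08-18 + 45 days = 2026-10-02.

2026-10-02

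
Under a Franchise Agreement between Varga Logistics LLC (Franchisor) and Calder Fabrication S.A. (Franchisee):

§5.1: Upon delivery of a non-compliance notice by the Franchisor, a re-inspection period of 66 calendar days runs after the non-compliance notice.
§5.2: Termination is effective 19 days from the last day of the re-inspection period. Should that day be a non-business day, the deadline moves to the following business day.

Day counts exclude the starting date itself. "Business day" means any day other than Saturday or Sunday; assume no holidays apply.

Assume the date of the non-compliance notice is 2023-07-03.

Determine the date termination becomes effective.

The last day of the re-inspection period: 66 calendar days after 2023-07-03 is 2023-09-07.
Adding 19 calendar days to 2023-09-07 gives 2023-09-26, which is the date termination becomes effective. 2023-09-26 is a Tuesday, so no roll-forward applies.

2023-09-26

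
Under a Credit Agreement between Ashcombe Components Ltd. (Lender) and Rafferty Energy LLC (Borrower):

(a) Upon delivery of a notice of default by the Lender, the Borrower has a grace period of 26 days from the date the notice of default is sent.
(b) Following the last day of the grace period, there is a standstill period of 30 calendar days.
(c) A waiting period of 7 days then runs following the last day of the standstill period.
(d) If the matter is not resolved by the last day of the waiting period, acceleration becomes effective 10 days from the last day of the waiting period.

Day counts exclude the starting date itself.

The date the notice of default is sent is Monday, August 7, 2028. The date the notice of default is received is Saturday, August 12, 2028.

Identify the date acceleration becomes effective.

The last day of the grace period: August 7, 2028 + 26 days = September 2, 2028.
The last day of the standstill period: September 2, 2028 + 30 days = October 2, 2028.
The last day of the waiting period: 7 calendar days after October 2, 2028 is October 9, 2028.
The date acceleration becomes effective: October 9, 2028 + 10 days = October 19, 2028.

October 19, 2028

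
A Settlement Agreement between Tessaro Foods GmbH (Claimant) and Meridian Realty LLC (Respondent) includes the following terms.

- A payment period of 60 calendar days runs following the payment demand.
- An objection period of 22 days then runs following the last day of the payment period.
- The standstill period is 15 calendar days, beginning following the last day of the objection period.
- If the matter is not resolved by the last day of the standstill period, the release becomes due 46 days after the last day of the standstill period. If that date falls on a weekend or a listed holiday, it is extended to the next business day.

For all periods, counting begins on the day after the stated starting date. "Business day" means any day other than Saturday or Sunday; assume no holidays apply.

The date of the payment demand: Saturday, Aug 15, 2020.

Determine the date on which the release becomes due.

The last day of the payment period: Aug 15, 2020 + 60 days = Oct 14, 2020.
Adding 22 calendar days to Oct 14, 2020 gives Nov 5, 2020, which is the last day of the objection period.
Adding 15 calendar days to Nov 5, 2020 gives Nov 20, 2020, which is the last day of the standstill period.
Adding 46 calendar days to Nov 20, 2020 gives Jan 5, 2021, which is the date on which the release becomes due. Jan 5, 2021 is a Tuesday, so no roll-forward applies.

Jan 5, 2021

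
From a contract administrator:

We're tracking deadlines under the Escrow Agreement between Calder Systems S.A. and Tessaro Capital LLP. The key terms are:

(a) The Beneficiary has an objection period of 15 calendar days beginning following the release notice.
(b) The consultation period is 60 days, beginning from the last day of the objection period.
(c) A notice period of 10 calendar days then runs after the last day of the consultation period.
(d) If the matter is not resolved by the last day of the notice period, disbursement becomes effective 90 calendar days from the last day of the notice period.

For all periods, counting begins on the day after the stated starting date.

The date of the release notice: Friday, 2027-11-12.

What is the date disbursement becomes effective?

2028-05-05

The last day of the objection period: 15 calendar days after 2027-11-12 is 2027-11-27.
The last day of the consultation period: 2027-11-27 + 60 days = 2028-01-26.
Adding 10 calendar days to 2028-01-26 gives 2028-02-05, which is the last day of the notice period.
Adding 90 calendar days to 2028-02-05 gives 2028-05-05, which is the date disbursement becomes effective.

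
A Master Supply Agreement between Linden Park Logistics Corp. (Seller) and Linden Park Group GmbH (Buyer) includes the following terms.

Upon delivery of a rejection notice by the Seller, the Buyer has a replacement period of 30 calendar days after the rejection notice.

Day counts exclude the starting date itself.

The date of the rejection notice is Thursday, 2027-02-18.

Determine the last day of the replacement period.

The last day of the replacement period: 30 calendar days after 2027-02-18 is 2027-03-20.

2027-03-20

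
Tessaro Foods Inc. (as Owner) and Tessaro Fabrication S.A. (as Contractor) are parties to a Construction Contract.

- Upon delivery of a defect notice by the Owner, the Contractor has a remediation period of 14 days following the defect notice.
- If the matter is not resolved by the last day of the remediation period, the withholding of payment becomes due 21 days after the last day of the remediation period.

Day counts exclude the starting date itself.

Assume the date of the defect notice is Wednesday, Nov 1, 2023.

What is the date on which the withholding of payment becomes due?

Dec 6, 2023

The last day of the remediation period: 14 calendar days after Nov 1, 2023 is Nov 15, 2023.
Adding 21 calendar days to Nov 15, 2023 gives Dec 6, 2023, which is the date on which the withholding of payment becomes due.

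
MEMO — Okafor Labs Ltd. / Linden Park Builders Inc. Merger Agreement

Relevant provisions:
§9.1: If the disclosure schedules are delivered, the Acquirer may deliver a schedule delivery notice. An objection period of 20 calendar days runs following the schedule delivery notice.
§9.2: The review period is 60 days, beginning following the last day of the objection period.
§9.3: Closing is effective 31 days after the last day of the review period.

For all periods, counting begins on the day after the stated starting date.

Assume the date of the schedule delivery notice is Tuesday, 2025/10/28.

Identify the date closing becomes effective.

Adding 20 calendar days to 2025/10/28 gives 2025/11/17, which is the last day of the objection period.
Adding 60 calendar days to 2025/11/17 gives 2026/01/16, which is the last day of the review period.
Adding 31 calendar days to 2026/01/16 gives 2026/02/16, which is the date closing becomes effective.

2026/02/16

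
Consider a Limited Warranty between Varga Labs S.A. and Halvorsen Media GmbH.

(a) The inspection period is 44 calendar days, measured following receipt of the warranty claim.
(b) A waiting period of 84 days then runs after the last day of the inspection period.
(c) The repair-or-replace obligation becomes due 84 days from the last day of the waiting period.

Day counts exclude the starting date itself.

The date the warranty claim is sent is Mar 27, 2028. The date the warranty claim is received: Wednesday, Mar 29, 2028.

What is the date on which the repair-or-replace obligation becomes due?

Oct 27, 2028

Adding 44 calendar days to Mar 29, 2028 gives May 12, 2028, which is the last day of the inspection period.
The last day of the waiting period: 84 calendar days after May 12, 2028 is Aug 4, 2028.
Adding 84 calendar days to Aug 4, 2028 gives Oct 27, 2028, which is the date on which the repair-or-replace obligation becomes due.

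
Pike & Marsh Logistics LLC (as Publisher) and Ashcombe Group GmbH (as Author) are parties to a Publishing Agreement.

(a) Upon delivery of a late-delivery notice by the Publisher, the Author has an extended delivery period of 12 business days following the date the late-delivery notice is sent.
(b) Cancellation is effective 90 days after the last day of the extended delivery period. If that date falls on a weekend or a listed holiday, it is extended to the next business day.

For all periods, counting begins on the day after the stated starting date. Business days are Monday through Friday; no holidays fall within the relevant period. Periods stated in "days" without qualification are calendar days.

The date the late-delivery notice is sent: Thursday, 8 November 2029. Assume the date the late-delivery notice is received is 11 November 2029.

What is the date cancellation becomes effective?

From Thursday, 8 November 2029, 12 business days (Nov 9, Nov 12, Nov 13, Nov 14, …, Nov 22, Nov 23, Nov 26, skipping weekends) brings us to Monday, 26 November 2029, which is the last day of the extended delivery period.
The date cancellation becomes effective: 26 November 2029 + 90 days = 24 February 2030. That falls on a Sunday, so it rolls to the next business day, Monday, 25 February 2030.

25 February 2030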